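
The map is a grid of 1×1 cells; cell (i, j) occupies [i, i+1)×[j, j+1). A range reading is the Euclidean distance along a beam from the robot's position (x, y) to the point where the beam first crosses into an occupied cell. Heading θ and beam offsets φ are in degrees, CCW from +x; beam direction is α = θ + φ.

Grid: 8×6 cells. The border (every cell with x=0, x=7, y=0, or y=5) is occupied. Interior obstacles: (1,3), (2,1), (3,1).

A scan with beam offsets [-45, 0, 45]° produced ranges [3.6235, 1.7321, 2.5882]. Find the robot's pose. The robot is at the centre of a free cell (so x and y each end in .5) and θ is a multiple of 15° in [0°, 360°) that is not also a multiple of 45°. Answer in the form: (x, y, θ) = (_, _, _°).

Candidates: 21 free-cell centres × 16 headings = 336 poses. Raycast each; keep the one whose scan matches to 4 dp.
  (6.5, 1.5, 210°): beam 1 = 5.6940 ≠ 3.6235 ✗
  (6.5, 2.5, 330°): beam 1 = 1.5529 ≠ 3.6235 ✗
  (5.5, 1.5, 240°): beam 1 = 1.5529 ≠ 3.6235 ✗
  …
  (4.5, 3.5, 240°): r_1=3.6235, r_2=1.7321, r_3=2.5882 — all match ✓
Unique over the lattice → pose = (4.5, 3.5, 240°).

(x, y, θ) = (4.5, 3.5, 240°)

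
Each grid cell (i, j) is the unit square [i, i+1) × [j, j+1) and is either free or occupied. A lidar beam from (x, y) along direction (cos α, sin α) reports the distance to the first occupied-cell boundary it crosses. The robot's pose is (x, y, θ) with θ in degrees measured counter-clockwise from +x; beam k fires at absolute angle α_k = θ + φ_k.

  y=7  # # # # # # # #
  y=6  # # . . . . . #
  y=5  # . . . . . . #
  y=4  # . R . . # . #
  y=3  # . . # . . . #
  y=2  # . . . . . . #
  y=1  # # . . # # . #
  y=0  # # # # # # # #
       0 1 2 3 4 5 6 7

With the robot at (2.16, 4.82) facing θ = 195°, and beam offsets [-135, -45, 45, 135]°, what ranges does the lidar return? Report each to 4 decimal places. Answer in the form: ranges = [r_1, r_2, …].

ranges = [2.5172, 1.3395, 2.3200, 1.6400]

beam 1: φ=-135°, α=60°
  direction (0.5000, 0.8660); cell (2,4); t to first gridline: x 1.6800, y 0.2078 (then +2.0000 / +1.1547)
    (2,5) via y @ 0.2078
    (2,6) via y @ 1.3625
    (3,6) via x @ 1.6800
    (3,7) via y @ 2.5172  # hit
  → r_1 = 2.5172
beam 2: φ=-45°, α=150°
  direction (-0.8660, 0.5000); cell (2,4); t to first gridline: x 0.1848, y 0.3600 (then +1.1547 / +2.0000)
    (1,4) via x @ 0.1848
    (1,5) via y @ 0.3600
    (0,5) via x @ 1.3395  # hit
  → r_2 = 1.3395
beam 3: φ=45°, α=240°
  direction (-0.5000, -0.8660); cell (2,4); t to first gridline: x 0.3200, y 0.9469 (then +2.0000 / +1.1547)
    (1,4) via x @ 0.3200
    (1,3) via y @ 0.9469
    (1,2) via y @ 2.1016
    (0,2) via x @ 2.3200  # hit
  → r_3 = 2.3200
beam 4: φ=135°, α=330°
  direction (0.8660, -0.5000); cell (2,4); t to first gridline: x 0.9699, y 1.6400 (then +1.1547 / +2.0000)
    (3,4) via x @ 0.9699
    (3,3) via y @ 1.6400  # hit
  → r_4 = 1.6400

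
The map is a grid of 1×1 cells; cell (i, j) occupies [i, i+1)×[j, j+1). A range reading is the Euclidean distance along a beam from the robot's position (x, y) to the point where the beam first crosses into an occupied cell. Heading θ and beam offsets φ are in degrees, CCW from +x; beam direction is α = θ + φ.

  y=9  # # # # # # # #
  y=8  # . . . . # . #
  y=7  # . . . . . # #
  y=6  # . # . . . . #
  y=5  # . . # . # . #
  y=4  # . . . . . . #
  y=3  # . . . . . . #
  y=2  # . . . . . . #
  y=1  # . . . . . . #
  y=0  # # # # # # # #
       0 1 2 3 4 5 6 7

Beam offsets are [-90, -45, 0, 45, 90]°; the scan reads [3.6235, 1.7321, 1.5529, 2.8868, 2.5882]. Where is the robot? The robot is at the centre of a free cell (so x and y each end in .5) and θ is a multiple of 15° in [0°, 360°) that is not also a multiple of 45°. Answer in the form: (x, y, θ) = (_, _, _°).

(x, y, θ) = (4.5, 2.5, 285°)

Candidates: 43 free-cell centres × 16 headings = 688 poses. Raycast each; keep the one whose scan matches to 4 dp.
  (6.5, 1.5, 330°): beam 1 = 0.5774 ≠ 3.6235 ✗
  (1.5, 2.5, 285°): beam 1 = 0.5176 ≠ 3.6235 ✗
  (6.5, 4.5, 60°): beam 1 = 0.5774 ≠ 3.6235 ✗
  (6.5, 5.5, 210°): beam 1 = 2.8868 ≠ 3.6235 ✗
  …
  (4.5, 2.5, 285°): r_1=3.6235, r_2=1.7321, r_3=1.5529, r_4=2.8868, r_5=2.5882 — all match ✓
Only this pose fits every beam.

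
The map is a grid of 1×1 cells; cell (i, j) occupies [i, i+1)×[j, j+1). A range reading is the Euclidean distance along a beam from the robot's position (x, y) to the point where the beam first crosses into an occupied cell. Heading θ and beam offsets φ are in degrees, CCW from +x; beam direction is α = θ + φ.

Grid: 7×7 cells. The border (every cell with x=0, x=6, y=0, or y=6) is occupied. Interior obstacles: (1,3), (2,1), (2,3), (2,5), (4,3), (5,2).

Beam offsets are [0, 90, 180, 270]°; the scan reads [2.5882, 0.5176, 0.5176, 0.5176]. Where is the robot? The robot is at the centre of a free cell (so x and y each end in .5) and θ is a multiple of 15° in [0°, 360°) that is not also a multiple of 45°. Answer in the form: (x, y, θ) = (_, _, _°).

Candidates: 19 free-cell centres × 16 headings = 304 poses. Raycast each; keep the one whose scan matches to 4 dp.
  (5.5, 5.5, 30°): beam 1 = 0.5774 ≠ 2.5882 ✗
  (3.5, 5.5, 195°): beam 1 = 0.5176 ≠ 2.5882 ✗
  (2.5, 4.5, 75°): beam 1 = 0.5176 ≠ 2.5882 ✗
  (3.5, 3.5, 165°): beam 1 = 0.5176 ≠ 2.5882 ✗
  …
  (5.5, 3.5, 105°): r_1=2.5882, r_2=0.5176, r_3=0.5176, r_4=0.5176 — all match ✓
Only this pose fits every beam.

(x, y, θ) = (5.5, 3.5, 105°)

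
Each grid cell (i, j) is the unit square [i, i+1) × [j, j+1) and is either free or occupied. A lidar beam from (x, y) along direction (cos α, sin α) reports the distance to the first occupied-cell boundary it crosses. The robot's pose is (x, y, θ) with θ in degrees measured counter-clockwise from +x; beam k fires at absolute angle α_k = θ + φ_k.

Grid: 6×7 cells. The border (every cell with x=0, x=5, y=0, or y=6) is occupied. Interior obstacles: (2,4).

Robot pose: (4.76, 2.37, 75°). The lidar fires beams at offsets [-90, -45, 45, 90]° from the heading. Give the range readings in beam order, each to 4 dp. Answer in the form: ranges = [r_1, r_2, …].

beam 1: φ=-90°, α=345°
  d=(0.9659,-0.2588)  start (4,2)  tX=0.2485 tY=1.4296  stride 1/|dx|=1.0353 1/|dy|=3.8637
    cross x-line → (5,2), t=0.2485 (wall)
  → r_1 = 0.2485
beam 2: φ=-45°, α=30°
  d=(0.8660,0.5000)  start (4,2)  tX=0.2771 tY=1.2600  stride 1/|dx|=1.1547 1/|dy|=2.0000
    cross x-line → (5,2), t=0.2771 (wall)
  → r_2 = 0.2771
beam 3: φ=45°, α=120°
  d=(-0.5000,0.8660)  start (4,2)  tX=1.5200 tY=0.7275  stride 1/|dx|=2.0000 1/|dy|=1.1547
    cross y-line → (4,3), t=0.7275
    cross x-line → (3,3), t=1.5200
    cross y-line → (3,4), t=1.8822
    cross y-line → (3,5), t=3.0369
    cross x-line → (2,5), t=3.5200
    cross y-line → (2,6), t=4.1916 (wall)
  → r_3 = 4.1916
beam 4: φ=90°, α=165°
  d=(-0.9659,0.2588)  start (4,2)  tX=0.7868 tY=2.4341  stride 1/|dx|=1.0353 1/|dy|=3.8637
    cross x-line → (3,2), t=0.7868
    cross x-line → (2,2), t=1.8221
    cross y-line → (2,3), t=2.4341
    cross x-line → (1,3), t=2.8574
    cross x-line → (0,3), t=3.8926 (wall)
  → r_4 = 3.8926

ranges = [0.2485, 0.2771, 4.1916, 3.8926]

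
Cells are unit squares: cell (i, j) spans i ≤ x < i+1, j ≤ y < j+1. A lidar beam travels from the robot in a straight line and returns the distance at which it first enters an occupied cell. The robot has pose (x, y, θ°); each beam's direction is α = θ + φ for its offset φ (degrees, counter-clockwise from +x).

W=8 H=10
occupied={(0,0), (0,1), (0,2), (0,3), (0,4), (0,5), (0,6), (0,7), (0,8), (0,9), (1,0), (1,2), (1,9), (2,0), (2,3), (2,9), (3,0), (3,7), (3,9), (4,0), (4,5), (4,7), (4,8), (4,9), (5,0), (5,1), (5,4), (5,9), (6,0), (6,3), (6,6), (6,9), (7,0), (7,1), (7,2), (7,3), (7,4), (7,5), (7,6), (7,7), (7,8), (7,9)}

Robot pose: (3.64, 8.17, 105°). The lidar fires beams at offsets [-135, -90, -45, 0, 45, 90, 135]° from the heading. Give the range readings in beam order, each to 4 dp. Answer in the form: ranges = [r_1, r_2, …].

beam 1: φ=-135°, α=330°
  d=(0.8660,-0.5000)  start (3,8)  tX=0.4157 tY=0.3400  stride 1/|dx|=1.1547 1/|dy|=2.0000
    cross y-line → (3,7), t=0.3400 (wall)
  → r_1 = 0.3400
beam 2: φ=-90°, α=15°
  d=(0.9659,0.2588)  start (3,8)  tX=0.3727 tY=3.2069  stride 1/|dx|=1.0353 1/|dy|=3.8637
    cross x-line → (4,8), t=0.3727 (wall)
  → r_2 = 0.3727
beam 3: φ=-45°, α=60°
  d=(0.5000,0.8660)  start (3,8)  tX=0.7200 tY=0.9584  stride 1/|dx|=2.0000 1/|dy|=1.1547
    cross x-line → (4,8), t=0.7200 (wall)
  → r_3 = 0.7200
beam 4: φ=0°, α=105°
  d=(-0.2588,0.9659)  start (3,8)  tX=2.4728 tY=0.8593  stride 1/|dx|=3.8637 1/|dy|=1.0353
    cross y-line → (3,9), t=0.8593 (wall)
  → r_4 = 0.8593
beam 5: φ=45°, α=150°
  d=(-0.8660,0.5000)  start (3,8)  tX=0.7390 tY=1.6600  stride 1/|dx|=1.1547 1/|dy|=2.0000
    cross x-line → (2,8), t=0.7390
    cross y-line → (2,9), t=1.6600 (wall)
  → r_5 = 1.6600
beam 6: φ=90°, α=195°
  d=(-0.9659,-0.2588)  start (3,8)  tX=0.6626 tY=0.6568  stride 1/|dx|=1.0353 1/|dy|=3.8637
    cross y-line → (3,7), t=0.6568 (wall)
  → r_6 = 0.6568
beam 7: φ=135°, α=240°
  d=(-0.5000,-0.8660)  start (3,8)  tX=1.2800 tY=0.1963  stride 1/|dx|=2.0000 1/|dy|=1.1547
    cross y-line → (3,7), t=0.1963 (wall)
  → r_7 = 0.1963

ranges = [0.3400, 0.3727, 0.7200, 0.8593, 1.6600, 0.6568, 0.1963]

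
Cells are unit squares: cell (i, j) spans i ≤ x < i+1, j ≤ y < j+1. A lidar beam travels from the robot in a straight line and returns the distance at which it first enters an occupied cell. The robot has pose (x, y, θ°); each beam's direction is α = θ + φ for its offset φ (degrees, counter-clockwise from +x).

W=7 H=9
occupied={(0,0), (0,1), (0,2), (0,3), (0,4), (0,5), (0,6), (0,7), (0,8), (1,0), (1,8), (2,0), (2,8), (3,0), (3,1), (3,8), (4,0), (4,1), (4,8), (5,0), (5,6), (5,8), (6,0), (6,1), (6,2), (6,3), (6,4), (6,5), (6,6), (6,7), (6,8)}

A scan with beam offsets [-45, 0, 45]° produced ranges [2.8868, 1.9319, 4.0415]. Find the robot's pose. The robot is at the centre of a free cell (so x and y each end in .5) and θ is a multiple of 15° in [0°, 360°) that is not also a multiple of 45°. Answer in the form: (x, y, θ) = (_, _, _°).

(x, y, θ) = (2.5, 3.5, 285°)

The pose lattice has 32·16 = 512 candidates. Test each by forward raycasting.
  (4.5, 5.5, 330°): beam 1 = 4.6587 ≠ 2.8868 ✗
  (3.5, 4.5, 330°): beam 1 = 2.5882 ≠ 2.8868 ✗
  (1.5, 2.5, 255°): beam 1 = 0.5774 ≠ 2.8868 ✗
  …
  (2.5, 3.5, 285°): r_1=2.8868, r_2=1.9319, r_3=4.0415 — all match ✓
Only this pose fits every beam.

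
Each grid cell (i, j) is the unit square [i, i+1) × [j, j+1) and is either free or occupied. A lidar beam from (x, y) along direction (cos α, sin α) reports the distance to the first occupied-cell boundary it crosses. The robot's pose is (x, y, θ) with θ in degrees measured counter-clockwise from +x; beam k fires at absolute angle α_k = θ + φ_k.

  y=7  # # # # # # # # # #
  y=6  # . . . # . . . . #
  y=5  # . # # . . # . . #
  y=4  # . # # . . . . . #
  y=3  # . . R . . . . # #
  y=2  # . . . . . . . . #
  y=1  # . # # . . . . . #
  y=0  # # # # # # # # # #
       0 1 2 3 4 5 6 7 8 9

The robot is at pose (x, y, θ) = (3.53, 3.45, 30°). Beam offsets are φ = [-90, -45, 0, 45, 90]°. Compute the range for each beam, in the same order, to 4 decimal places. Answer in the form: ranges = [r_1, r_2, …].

beam 1: φ=-90°, α=300°
  dir = (cos 300°, sin 300°) = (0.5000, -0.8660); from cell (3,3)
  next x-line at t=0.9400, next y-line at t=0.5196; Δt_x=2.0000, Δt_y=1.1547
    y: enter (3,2) at t=0.5196
    x: enter (4,2) at t=0.9400
    y: enter (4,1) at t=1.6743
    y: enter (4,0) at t=2.8290 ← occupied
  → r_1 = 2.8290
beam 2: φ=-45°, α=345°
  dir = (cos 345°, sin 345°) = (0.9659, -0.2588); from cell (3,3)
  next x-line at t=0.4866, next y-line at t=1.7387; Δt_x=1.0353, Δt_y=3.8637
    x: enter (4,3) at t=0.4866
    x: enter (5,3) at t=1.5219
    y: enter (5,2) at t=1.7387
    x: enter (6,2) at t=2.5571
    x: enter (7,2) at t=3.5924
    x: enter (8,2) at t=4.6277
    y: enter (8,1) at t=5.6024
    x: enter (9,1) at t=5.6630 ← occupied
  → r_2 = 5.6630
beam 3: φ=0°, α=30°
  dir = (cos 30°, sin 30°) = (0.8660, 0.5000); from cell (3,3)
  next x-line at t=0.5427, next y-line at t=1.1000; Δt_x=1.1547, Δt_y=2.0000
    x: enter (4,3) at t=0.5427
    y: enter (4,4) at t=1.1000
    x: enter (5,4) at t=1.6974
    x: enter (6,4) at t=2.8521
    y: enter (6,5) at t=3.1000 ← occupied
  → r_3 = 3.1000
beam 4: φ=45°, α=75°
  dir = (cos 75°, sin 75°) = (0.2588, 0.9659); from cell (3,3)
  next x-line at t=1.8159, next y-line at t=0.5694; Δt_x=3.8637, Δt_y=1.0353
    y: enter (3,4) at t=0.5694 ← occupied
  → r_4 = 0.5694
beam 5: φ=90°, α=120°
  dir = (cos 120°, sin 120°) = (-0.5000, 0.8660); from cell (3,3)
  next x-line at t=1.0600, next y-line at t=0.6351; Δt_x=2.0000, Δt_y=1.1547
    y: enter (3,4) at t=0.6351 ← occupied
  → r_5 = 0.6351

ranges = [2.8290, 5.6630, 3.1000, 0.5694, 0.6351]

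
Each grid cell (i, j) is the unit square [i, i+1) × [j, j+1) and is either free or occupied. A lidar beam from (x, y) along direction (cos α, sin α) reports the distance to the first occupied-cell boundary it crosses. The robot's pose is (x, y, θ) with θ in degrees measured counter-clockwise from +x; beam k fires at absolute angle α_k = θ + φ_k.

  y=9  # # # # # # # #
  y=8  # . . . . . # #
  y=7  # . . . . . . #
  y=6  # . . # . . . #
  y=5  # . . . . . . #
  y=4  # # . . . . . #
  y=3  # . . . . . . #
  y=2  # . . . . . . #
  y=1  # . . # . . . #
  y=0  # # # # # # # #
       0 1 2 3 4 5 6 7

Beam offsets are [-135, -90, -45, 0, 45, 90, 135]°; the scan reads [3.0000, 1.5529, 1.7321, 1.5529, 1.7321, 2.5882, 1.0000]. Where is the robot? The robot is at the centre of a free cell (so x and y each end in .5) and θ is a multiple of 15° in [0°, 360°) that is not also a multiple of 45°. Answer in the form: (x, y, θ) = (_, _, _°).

(x, y, θ) = (2.5, 7.5, 165°)

Enumerate (i+0.5, j+0.5, θ) over the 44 free cells and 16 admissible headings. For each, cast all 7 beams and compare to the given ranges.
  (5.5, 7.5, 165°): beam 1 = 1.0000 ≠ 3.0000 ✗
  (5.5, 3.5, 105°): beam 1 = 1.7321 ≠ 3.0000 ✗
  (4.5, 8.5, 330°): beam 1 = 3.6235 ≠ 3.0000 ✗
  (1.5, 1.5, 150°): beam 1 = 1.5529 ≠ 3.0000 ✗
  (5.5, 5.5, 210°): beam 1 = 2.5882 ≠ 3.0000 ✗
  …
  (2.5, 7.5, 165°): r_1=3.0000, r_2=1.5529, r_3=1.7321, r_4=1.5529, r_5=1.7321, r_6=2.5882, r_7=1.0000 — all match ✓
Only this pose fits every beam.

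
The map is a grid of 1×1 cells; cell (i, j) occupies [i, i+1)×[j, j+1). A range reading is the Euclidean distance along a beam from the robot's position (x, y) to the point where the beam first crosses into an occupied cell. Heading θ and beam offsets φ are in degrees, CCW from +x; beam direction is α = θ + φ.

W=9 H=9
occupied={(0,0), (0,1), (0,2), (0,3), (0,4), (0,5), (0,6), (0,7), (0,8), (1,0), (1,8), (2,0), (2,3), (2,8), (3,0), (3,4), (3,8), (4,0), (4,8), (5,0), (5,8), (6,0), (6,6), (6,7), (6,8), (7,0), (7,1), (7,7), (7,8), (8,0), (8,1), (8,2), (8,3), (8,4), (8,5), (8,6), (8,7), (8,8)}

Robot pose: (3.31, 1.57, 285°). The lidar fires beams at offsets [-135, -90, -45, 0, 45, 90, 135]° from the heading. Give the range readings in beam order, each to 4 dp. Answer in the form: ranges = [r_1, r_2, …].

beam 1: φ=-135°, α=150°
  dir = (cos 150°, sin 150°) = (-0.8660, 0.5000); from cell (3,1)
  next x-line at t=0.3580, next y-line at t=0.8600; Δt_x=1.1547, Δt_y=2.0000
    x: enter (2,1) at t=0.3580
    y: enter (2,2) at t=0.8600
    x: enter (1,2) at t=1.5127
    x: enter (0,2) at t=2.6674 ← occupied
  → r_1 = 2.6674
beam 2: φ=-90°, α=195°
  dir = (cos 195°, sin 195°) = (-0.9659, -0.2588); from cell (3,1)
  next x-line at t=0.3209, next y-line at t=2.2023; Δt_x=1.0353, Δt_y=3.8637
    x: enter (2,1) at t=0.3209
    x: enter (1,1) at t=1.3562
    y: enter (1,0) at t=2.2023 ← occupied
  → r_2 = 2.2023
beam 3: φ=-45°, α=240°
  dir = (cos 240°, sin 240°) = (-0.5000, -0.8660); from cell (3,1)
  next x-line at t=0.6200, next y-line at t=0.6582; Δt_x=2.0000, Δt_y=1.1547
    x: enter (2,1) at t=0.6200
    y: enter (2,0) at t=0.6582 ← occupied
  → r_3 = 0.6582
beam 4: φ=0°, α=285°
  dir = (cos 285°, sin 285°) = (0.2588, -0.9659); from cell (3,1)
  next x-line at t=2.6660, next y-line at t=0.5901; Δt_x=3.8637, Δt_y=1.0353
    y: enter (3,0) at t=0.5901 ← occupied
  → r_4 = 0.5901
beam 5: φ=45°, α=330°
  dir = (cos 330°, sin 330°) = (0.8660, -0.5000); from cell (3,1)
  next x-line at t=0.7967, next y-line at t=1.1400; Δt_x=1.1547, Δt_y=2.0000
    x: enter (4,1) at t=0.7967
    y: enter (4,0) at t=1.1400 ← occupied
  → r_5 = 1.1400
beam 6: φ=90°, α=15°
  dir = (cos 15°, sin 15°) = (0.9659, 0.2588); from cell (3,1)
  next x-line at t=0.7143, next y-line at t=1.6614; Δt_x=1.0353, Δt_y=3.8637
    x: enter (4,1) at t=0.7143
    y: enter (4,2) at t=1.6614
    x: enter (5,2) at t=1.7496
    x: enter (6,2) at t=2.7849
    x: enter (7,2) at t=3.8202
    x: enter (8,2) at t=4.8554 ← occupied
  → r_6 = 4.8554
beam 7: φ=135°, α=60°
  dir = (cos 60°, sin 60°) = (0.5000, 0.8660); from cell (3,1)
  next x-line at t=1.3800, next y-line at t=0.4965; Δt_x=2.0000, Δt_y=1.1547
    y: enter (3,2) at t=0.4965
    x: enter (4,2) at t=1.3800
    y: enter (4,3) at t=1.6512
    y: enter (4,4) at t=2.8059
    x: enter (5,4) at t=3.3800
    y: enter (5,5) at t=3.9606
    y: enter (5,6) at t=5.1153
    x: enter (6,6) at t=5.3800 ← occupied
  → r_7 = 5.3800

ranges = [2.6674, 2.2023, 0.6582, 0.5901, 1.1400, 4.8554, 5.3800]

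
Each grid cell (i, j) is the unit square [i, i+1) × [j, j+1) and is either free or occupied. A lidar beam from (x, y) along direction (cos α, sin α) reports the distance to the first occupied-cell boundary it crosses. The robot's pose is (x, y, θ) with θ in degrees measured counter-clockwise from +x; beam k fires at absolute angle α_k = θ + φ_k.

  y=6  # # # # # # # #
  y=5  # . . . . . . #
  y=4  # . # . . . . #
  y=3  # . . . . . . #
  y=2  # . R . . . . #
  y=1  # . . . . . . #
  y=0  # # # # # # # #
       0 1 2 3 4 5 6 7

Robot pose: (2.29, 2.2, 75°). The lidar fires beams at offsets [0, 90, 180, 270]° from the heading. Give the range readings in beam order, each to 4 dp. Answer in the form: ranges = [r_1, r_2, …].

beam 1: φ=0°, α=75°
  d=(0.2588,0.9659)  start (2,2)  tX=2.7432 tY=0.8282  stride 1/|dx|=3.8637 1/|dy|=1.0353
    cross y-line → (2,3), t=0.8282
    cross y-line → (2,4), t=1.8635 (wall)
  → r_1 = 1.8635
beam 2: φ=90°, α=165°
  d=(-0.9659,0.2588)  start (2,2)  tX=0.3002 tY=3.0910  stride 1/|dx|=1.0353 1/|dy|=3.8637
    cross x-line → (1,2), t=0.3002
    cross x-line → (0,2), t=1.3355 (wall)
  → r_2 = 1.3355
beam 3: φ=180°, α=255°
  d=(-0.2588,-0.9659)  start (2,2)  tX=1.1205 tY=0.2071  stride 1/|dx|=3.8637 1/|dy|=1.0353
    cross y-line → (2,1), t=0.2071
    cross x-line → (1,1), t=1.1205
    cross y-line → (1,0), t=1.2423 (wall)
  → r_3 = 1.2423
beam 4: φ=270°, α=345°
  d=(0.9659,-0.2588)  start (2,2)  tX=0.7350 tY=0.7727  stride 1/|dx|=1.0353 1/|dy|=3.8637
    cross x-line → (3,2), t=0.7350
    cross y-line → (3,1), t=0.7727
    cross x-line → (4,1), t=1.7703
    cross x-line → (5,1), t=2.8056
    cross x-line → (6,1), t=3.8409
    cross y-line → (6,0), t=4.6364 (wall)
  → r_4 = 4.6364

ranges = [1.8635, 1.3355, 1.2423, 4.6364]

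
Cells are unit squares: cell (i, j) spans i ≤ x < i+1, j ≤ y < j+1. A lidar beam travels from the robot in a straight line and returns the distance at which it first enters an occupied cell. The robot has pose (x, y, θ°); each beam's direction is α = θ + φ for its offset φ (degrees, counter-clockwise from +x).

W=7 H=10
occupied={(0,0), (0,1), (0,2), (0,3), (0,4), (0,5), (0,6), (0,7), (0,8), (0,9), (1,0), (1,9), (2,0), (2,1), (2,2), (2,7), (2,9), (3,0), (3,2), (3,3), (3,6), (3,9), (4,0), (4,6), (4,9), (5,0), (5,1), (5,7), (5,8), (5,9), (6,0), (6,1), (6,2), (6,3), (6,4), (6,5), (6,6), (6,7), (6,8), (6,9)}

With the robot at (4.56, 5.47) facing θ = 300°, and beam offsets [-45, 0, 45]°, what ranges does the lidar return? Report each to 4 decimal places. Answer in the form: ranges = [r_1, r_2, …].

ranges = [2.1637, 2.8800, 1.4908]

beam 1: φ=-45°, α=255°
  direction (-0.2588, -0.9659); cell (4,5); t to first gridline: x 2.1637, y 0.4866 (then +3.8637 / +1.0353)
    (4,4) via y @ 0.4866
    (4,3) via y @ 1.5219
    (3,3) via x @ 2.1637  # hit
  → r_1 = 2.1637
beam 2: φ=0°, α=300°
  direction (0.5000, -0.8660); cell (4,5); t to first gridline: x 0.8800, y 0.5427 (then +2.0000 / +1.1547)
    (4,4) via y @ 0.5427
    (5,4) via x @ 0.8800
    (5,3) via y @ 1.6974
    (5,2) via y @ 2.8521
    (6,2) via x @ 2.8800  # hit
  → r_2 = 2.8800
beam 3: φ=45°, α=345°
  direction (0.9659, -0.2588); cell (4,5); t to first gridline: x 0.4555, y 1.8159 (then +1.0353 / +3.8637)
    (5,5) via x @ 0.4555
    (6,5) via x @ 1.4908  # hit
  → r_3 = 1.4908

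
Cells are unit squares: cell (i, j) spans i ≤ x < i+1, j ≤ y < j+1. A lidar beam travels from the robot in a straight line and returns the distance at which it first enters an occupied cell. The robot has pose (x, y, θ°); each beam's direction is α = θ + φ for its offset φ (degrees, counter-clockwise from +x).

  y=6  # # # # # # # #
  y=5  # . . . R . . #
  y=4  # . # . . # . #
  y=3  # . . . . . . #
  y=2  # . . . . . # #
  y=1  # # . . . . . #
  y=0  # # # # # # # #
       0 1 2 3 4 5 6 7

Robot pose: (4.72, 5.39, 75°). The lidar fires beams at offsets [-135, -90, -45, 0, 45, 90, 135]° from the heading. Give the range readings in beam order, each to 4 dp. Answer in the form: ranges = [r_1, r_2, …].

ranges = [0.5600, 2.3604, 1.2200, 0.6315, 0.7044, 2.3569, 1.9861]

beam 1: φ=-135°, α=300°
  d=(0.5000,-0.8660)  start (4,5)  tX=0.5600 tY=0.4503  stride 1/|dx|=2.0000 1/|dy|=1.1547
    cross y-line → (4,4), t=0.4503
    cross x-line → (5,4), t=0.5600 (wall)
  → r_1 = 0.5600
beam 2: φ=-90°, α=345°
  d=(0.9659,-0.2588)  start (4,5)  tX=0.2899 tY=1.5068  stride 1/|dx|=1.0353 1/|dy|=3.8637
    cross x-line → (5,5), t=0.2899
    cross x-line → (6,5), t=1.3252
    cross y-line → (6,4), t=1.5068
    cross x-line → (7,4), t=2.3604 (wall)
  → r_2 = 2.3604
beam 3: φ=-45°, α=30°
  d=(0.8660,0.5000)  start (4,5)  tX=0.3233 tY=1.2200  stride 1/|dx|=1.1547 1/|dy|=2.0000
    cross x-line → (5,5), t=0.3233
    cross y-line → (5,6), t=1.2200 (wall)
  → r_3 = 1.2200
beam 4: φ=0°, α=75°
  d=(0.2588,0.9659)  start (4,5)  tX=1.0818 tY=0.6315  stride 1/|dx|=3.8637 1/|dy|=1.0353
    cross y-line → (4,6), t=0.6315 (wall)
  → r_4 = 0.6315
beam 5: φ=45°, α=120°
  d=(-0.5000,0.8660)  start (4,5)  tX=1.4400 tY=0.7044  stride 1/|dx|=2.0000 1/|dy|=1.1547
    cross y-line → (4,6), t=0.7044 (wall)
  → r_5 = 0.7044
beam 6: φ=90°, α=165°
  d=(-0.9659,0.2588)  start (4,5)  tX=0.7454 tY=2.3569  stride 1/|dx|=1.0353 1/|dy|=3.8637
    cross x-line → (3,5), t=0.7454
    cross x-line → (2,5), t=1.7807
    cross y-line → (2,6), t=2.3569 (wall)
  → r_6 = 2.3569
beam 7: φ=135°, α=210°
  d=(-0.8660,-0.5000)  start (4,5)  tX=0.8314 tY=0.7800  stride 1/|dx|=1.1547 1/|dy|=2.0000
    cross y-line → (4,4), t=0.7800
    cross x-line → (3,4), t=0.8314
    cross x-line → (2,4), t=1.9861 (wall)
  → r_7 = 1.9861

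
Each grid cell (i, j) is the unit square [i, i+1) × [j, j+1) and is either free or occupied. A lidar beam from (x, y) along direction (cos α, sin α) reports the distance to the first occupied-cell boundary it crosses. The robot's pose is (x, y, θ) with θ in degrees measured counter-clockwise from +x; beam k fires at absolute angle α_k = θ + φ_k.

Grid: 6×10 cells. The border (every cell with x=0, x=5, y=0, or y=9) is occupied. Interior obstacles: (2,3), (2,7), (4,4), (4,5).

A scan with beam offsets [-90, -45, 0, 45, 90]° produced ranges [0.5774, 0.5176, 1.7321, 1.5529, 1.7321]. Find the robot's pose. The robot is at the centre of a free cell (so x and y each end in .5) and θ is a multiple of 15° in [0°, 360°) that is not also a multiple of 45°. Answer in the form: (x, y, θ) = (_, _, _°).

Enumerate (i+0.5, j+0.5, θ) over the 28 free cells and 16 admissible headings. For each, cast all 5 beams and compare to the given ranges.
  (1.5, 1.5, 165°): beam 1 = 1.9319 ≠ 0.5774 ✗
  (3.5, 7.5, 195°): beam 1 = 1.5529 ≠ 0.5774 ✗
  (1.5, 7.5, 30°): beam 1 = 7.0000 ≠ 0.5774 ✗
  (2.5, 4.5, 195°): beam 1 = 4.6587 ≠ 0.5774 ✗
  …
  (2.5, 2.5, 150°): r_1=0.5774, r_2=0.5176, r_3=1.7321, r_4=1.5529, r_5=1.7321 — all match ✓
Unique over the lattice → pose = (2.5, 2.5, 150°).

(x, y, θ) = (2.5, 2.5, 150°)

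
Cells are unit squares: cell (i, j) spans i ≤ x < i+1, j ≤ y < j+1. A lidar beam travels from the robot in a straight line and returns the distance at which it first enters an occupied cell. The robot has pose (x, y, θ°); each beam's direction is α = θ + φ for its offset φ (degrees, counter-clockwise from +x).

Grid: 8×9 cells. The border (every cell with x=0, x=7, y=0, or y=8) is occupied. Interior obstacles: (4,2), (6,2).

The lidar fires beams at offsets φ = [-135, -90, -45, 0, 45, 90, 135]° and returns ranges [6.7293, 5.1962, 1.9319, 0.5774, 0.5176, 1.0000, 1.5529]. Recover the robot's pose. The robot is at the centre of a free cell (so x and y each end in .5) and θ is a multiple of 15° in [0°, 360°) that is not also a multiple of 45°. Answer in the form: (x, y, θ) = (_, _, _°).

Candidates: 40 free-cell centres × 16 headings = 640 poses. Raycast each; keep the one whose scan matches to 4 dp.
  (1.5, 6.5, 195°): beam 1 = 1.7321 ≠ 6.7293 ✗
  (3.5, 3.5, 210°): beam 1 = 4.6587 ≠ 6.7293 ✗
  (5.5, 3.5, 195°): beam 1 = 3.0000 ≠ 6.7293 ✗
  (3.5, 4.5, 150°): beam 1 = 3.6235 ≠ 6.7293 ✗
  …
  (2.5, 7.5, 60°): r_1=6.7293, r_2=5.1962, r_3=1.9319, r_4=0.5774, r_5=0.5176, r_6=1.0000, r_7=1.5529 — all match ✓
No second candidate reproduces the full scan.

(x, y, θ) = (2.5, 7.5, 60°)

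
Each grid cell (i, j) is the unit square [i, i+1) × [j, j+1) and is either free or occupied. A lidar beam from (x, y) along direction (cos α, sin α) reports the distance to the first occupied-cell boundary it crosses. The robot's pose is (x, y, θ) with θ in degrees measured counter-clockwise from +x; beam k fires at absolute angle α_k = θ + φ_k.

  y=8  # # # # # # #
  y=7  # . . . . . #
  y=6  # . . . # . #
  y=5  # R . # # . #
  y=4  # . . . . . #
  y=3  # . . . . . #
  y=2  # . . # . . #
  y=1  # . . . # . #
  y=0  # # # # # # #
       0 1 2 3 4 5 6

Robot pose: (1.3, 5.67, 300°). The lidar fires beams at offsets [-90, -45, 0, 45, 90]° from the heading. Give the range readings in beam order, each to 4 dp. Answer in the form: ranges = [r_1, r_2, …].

beam 1: φ=-90°, α=210°
  dir = (cos 210°, sin 210°) = (-0.8660, -0.5000); from cell (1,5)
  next x-line at t=0.3464, next y-line at t=1.3400; Δt_x=1.1547, Δt_y=2.0000
    x: enter (0,5) at t=0.3464 ← occupied
  → r_1 = 0.3464
beam 2: φ=-45°, α=255°
  dir = (cos 255°, sin 255°) = (-0.2588, -0.9659); from cell (1,5)
  next x-line at t=1.1591, next y-line at t=0.6936; Δt_x=3.8637, Δt_y=1.0353
    y: enter (1,4) at t=0.6936
    x: enter (0,4) at t=1.1591 ← occupied
  → r_2 = 1.1591
beam 3: φ=0°, α=300°
  dir = (cos 300°, sin 300°) = (0.5000, -0.8660); from cell (1,5)
  next x-line at t=1.4000, next y-line at t=0.7736; Δt_x=2.0000, Δt_y=1.1547
    y: enter (1,4) at t=0.7736
    x: enter (2,4) at t=1.4000
    y: enter (2,3) at t=1.9283
    y: enter (2,2) at t=3.0831
    x: enter (3,2) at t=3.4000 ← occupied
  → r_3 = 3.4000
beam 4: φ=45°, α=345°
  dir = (cos 345°, sin 345°) = (0.9659, -0.2588); from cell (1,5)
  next x-line at t=0.7247, next y-line at t=2.5887; Δt_x=1.0353, Δt_y=3.8637
    x: enter (2,5) at t=0.7247
    x: enter (3,5) at t=1.7600 ← occupied
  → r_4 = 1.7600
beam 5: φ=90°, α=30°
  dir = (cos 30°, sin 30°) = (0.8660, 0.5000); from cell (1,5)
  next x-line at t=0.8083, next y-line at t=0.6600; Δt_x=1.1547, Δt_y=2.0000
    y: enter (1,6) at t=0.6600
    x: enter (2,6) at t=0.8083
    x: enter (3,6) at t=1.9630
    y: enter (3,7) at t=2.6600
    x: enter (4,7) at t=3.1177
    x: enter (5,7) at t=4.2724
    y: enter (5,8) at t=4.6600 ← occupied
  → r_5 = 4.6600

ranges = [0.3464, 1.1591, 3.4000, 1.7600, 4.6600]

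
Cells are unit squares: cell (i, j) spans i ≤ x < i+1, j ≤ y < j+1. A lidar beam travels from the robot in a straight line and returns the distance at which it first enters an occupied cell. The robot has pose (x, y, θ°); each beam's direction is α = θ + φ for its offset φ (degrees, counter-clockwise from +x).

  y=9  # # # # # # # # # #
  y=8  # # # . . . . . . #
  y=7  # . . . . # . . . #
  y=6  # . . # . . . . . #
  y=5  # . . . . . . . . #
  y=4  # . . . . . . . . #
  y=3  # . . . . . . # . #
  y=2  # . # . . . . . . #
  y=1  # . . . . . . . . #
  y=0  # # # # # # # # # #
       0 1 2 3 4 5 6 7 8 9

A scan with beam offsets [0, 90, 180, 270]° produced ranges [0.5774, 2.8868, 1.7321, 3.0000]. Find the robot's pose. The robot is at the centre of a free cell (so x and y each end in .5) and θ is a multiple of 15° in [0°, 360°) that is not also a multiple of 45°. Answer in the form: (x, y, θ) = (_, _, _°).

Candidates: 58 free-cell centres × 16 headings = 928 poses. Raycast each; keep the one whose scan matches to 4 dp.
  (6.5, 3.5, 195°): beam 1 = 3.6235 ≠ 0.5774 ✗
  (2.5, 6.5, 285°): beam 1 = 5.6940 ≠ 0.5774 ✗
  (4.5, 4.5, 30°): beam 1 = 5.1962 ≠ 0.5774 ✗
  (8.5, 7.5, 255°): beam 1 = 3.6235 ≠ 0.5774 ✗
  (1.5, 2.5, 60°): beam 1 = 4.0415 ≠ 0.5774 ✗
  …
  (2.5, 6.5, 330°): r_1=0.5774, r_2=2.8868, r_3=1.7321, r_4=3.0000 — all match ✓
Only this pose fits every beam.

(x, y, θ) = (2.5, 6.5, 330°)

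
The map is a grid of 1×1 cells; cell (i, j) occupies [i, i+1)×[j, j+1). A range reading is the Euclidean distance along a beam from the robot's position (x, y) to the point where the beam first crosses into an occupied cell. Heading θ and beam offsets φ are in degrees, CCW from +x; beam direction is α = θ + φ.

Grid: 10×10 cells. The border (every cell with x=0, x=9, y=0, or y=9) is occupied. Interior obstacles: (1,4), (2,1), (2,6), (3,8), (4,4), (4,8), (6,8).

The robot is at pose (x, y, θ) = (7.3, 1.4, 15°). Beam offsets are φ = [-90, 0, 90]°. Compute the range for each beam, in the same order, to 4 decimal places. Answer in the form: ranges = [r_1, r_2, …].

beam 1: φ=-90°, α=285°
  cosα=0.2588 sinα=-0.9659 | (7,1) | tMaxX 2.7046 tMaxY 0.4141 | tΔX 3.8637 tΔY 1.0353
    t=0.4141 [y] (7,0) — stop
  → r_1 = 0.4141
beam 2: φ=0°, α=15°
  cosα=0.9659 sinα=0.2588 | (7,1) | tMaxX 0.7247 tMaxY 2.3182 | tΔX 1.0353 tΔY 3.8637
    t=0.7247 [x] (8,1)
    t=1.7600 [x] (9,1) — stop
  → r_2 = 1.7600
beam 3: φ=90°, α=105°
  cosα=-0.2588 sinα=0.9659 | (7,1) | tMaxX 1.1591 tMaxY 0.6212 | tΔX 3.8637 tΔY 1.0353
    t=0.6212 [y] (7,2)
    t=1.1591 [x] (6,2)
    t=1.6564 [y] (6,3)
    t=2.6917 [y] (6,4)
    t=3.7270 [y] (6,5)
    t=4.7623 [y] (6,6)
    t=5.0228 [x] (5,6)
    t=5.7975 [y] (5,7)
    t=6.8328 [y] (5,8)
    t=7.8681 [y] (5,9) — stop
  → r_3 = 7.8681

ranges = [0.4141, 1.7600, 7.8681]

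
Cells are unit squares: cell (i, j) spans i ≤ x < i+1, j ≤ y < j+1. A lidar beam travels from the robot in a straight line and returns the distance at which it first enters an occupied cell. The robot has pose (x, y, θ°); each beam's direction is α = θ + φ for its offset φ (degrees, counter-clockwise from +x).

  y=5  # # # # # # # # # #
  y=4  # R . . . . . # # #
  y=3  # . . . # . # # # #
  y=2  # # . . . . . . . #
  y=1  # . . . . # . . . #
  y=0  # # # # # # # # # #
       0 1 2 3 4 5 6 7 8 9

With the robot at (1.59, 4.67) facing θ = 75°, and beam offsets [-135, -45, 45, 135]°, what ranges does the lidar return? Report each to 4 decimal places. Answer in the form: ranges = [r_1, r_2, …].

beam 1: φ=-135°, α=300°
  direction (0.5000, -0.8660); cell (1,4); t to first gridline: x 0.8200, y 0.7736 (then +2.0000 / +1.1547)
    (1,3) via y @ 0.7736
    (2,3) via x @ 0.8200
    (2,2) via y @ 1.9283
    (3,2) via x @ 2.8200
    (3,1) via y @ 3.0831
    (3,0) via y @ 4.2378  # hit
  → r_1 = 4.2378
beam 2: φ=-45°, α=30°
  direction (0.8660, 0.5000); cell (1,4); t to first gridline: x 0.4734, y 0.6600 (then +1.1547 / +2.0000)
    (2,4) via x @ 0.4734
    (2,5) via y @ 0.6600  # hit
  → r_2 = 0.6600
beam 3: φ=45°, α=120°
  direction (-0.5000, 0.8660); cell (1,4); t to first gridline: x 1.1800, y 0.3811 (then +2.0000 / +1.1547)
    (1,5) via y @ 0.3811  # hit
  → r_3 = 0.3811
beam 4: φ=135°, α=210°
  direction (-0.8660, -0.5000); cell (1,4); t to first gridline: x 0.6813, y 1.3400 (then +1.1547 / +2.0000)
    (0,4) via x @ 0.6813  # hit
  → r_4 = 0.6813

ranges = [4.2378, 0.6600, 0.3811, 0.6813]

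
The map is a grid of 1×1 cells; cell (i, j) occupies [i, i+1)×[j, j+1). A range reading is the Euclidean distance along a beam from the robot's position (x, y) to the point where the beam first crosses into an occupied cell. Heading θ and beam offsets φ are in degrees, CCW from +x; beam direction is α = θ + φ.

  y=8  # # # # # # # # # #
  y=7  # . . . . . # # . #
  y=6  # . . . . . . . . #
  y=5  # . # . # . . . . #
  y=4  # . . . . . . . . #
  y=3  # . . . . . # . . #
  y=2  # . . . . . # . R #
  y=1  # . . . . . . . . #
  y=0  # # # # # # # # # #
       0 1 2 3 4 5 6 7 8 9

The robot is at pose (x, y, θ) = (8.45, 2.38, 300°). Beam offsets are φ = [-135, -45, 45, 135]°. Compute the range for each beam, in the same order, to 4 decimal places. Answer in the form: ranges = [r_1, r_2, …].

ranges = [1.5012, 1.4287, 0.5694, 2.1250]

beam 1: φ=-135°, α=165°
  direction (-0.9659, 0.2588); cell (8,2); t to first gridline: x 0.4659, y 2.3955 (then +1.0353 / +3.8637)
    (7,2) via x @ 0.4659
    (6,2) via x @ 1.5012  # hit
  → r_1 = 1.5012
beam 2: φ=-45°, α=255°
  direction (-0.2588, -0.9659); cell (8,2); t to first gridline: x 1.7387, y 0.3934 (then +3.8637 / +1.0353)
    (8,1) via y @ 0.3934
    (8,0) via y @ 1.4287  # hit
  → r_2 = 1.4287
beam 3: φ=45°, α=345°
  direction (0.9659, -0.2588); cell (8,2); t to first gridline: x 0.5694, y 1.4682 (then +1.0353 / +3.8637)
    (9,2) via x @ 0.5694  # hit
  → r_3 = 0.5694
beam 4: φ=135°, α=75°
  direction (0.2588, 0.9659); cell (8,2); t to first gridline: x 2.1250, y 0.6419 (then +3.8637 / +1.0353)
    (8,3) via y @ 0.6419
    (8,4) via y @ 1.6771
    (9,4) via x @ 2.1250  # hit
  → r_4 = 2.1250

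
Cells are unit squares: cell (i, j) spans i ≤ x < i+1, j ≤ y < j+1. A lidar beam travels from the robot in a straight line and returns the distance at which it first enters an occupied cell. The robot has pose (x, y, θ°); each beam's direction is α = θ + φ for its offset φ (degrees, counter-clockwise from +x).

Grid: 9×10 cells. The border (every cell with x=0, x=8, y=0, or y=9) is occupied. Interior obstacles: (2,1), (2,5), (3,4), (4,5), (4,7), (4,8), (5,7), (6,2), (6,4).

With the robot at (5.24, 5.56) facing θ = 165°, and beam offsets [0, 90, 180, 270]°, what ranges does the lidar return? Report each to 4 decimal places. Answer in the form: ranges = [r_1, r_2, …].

ranges = [0.2485, 4.7209, 2.8574, 1.4908]

beam 1: φ=0°, α=165°
  direction (-0.9659, 0.2588); cell (5,5); t to first gridline: x 0.2485, y 1.7000 (then +1.0353 / +3.8637)
    (4,5) via x @ 0.2485  # hit
  → r_1 = 0.2485
beam 2: φ=90°, α=255°
  direction (-0.2588, -0.9659); cell (5,5); t to first gridline: x 0.9273, y 0.5798 (then +3.8637 / +1.0353)
    (5,4) via y @ 0.5798
    (4,4) via x @ 0.9273
    (4,3) via y @ 1.6150
    (4,2) via y @ 2.6503
    (4,1) via y @ 3.6856
    (4,0) via y @ 4.7209  # hit
  → r_2 = 4.7209
beam 3: φ=180°, α=345°
  direction (0.9659, -0.2588); cell (5,5); t to first gridline: x 0.7868, y 2.1637 (then +1.0353 / +3.8637)
    (6,5) via x @ 0.7868
    (7,5) via x @ 1.8221
    (7,4) via y @ 2.1637
    (8,4) via x @ 2.8574  # hit
  → r_3 = 2.8574
beam 4: φ=270°, α=75°
  direction (0.2588, 0.9659); cell (5,5); t to first gridline: x 2.9364, y 0.4555 (then +3.8637 / +1.0353)
    (5,6) via y @ 0.4555
    (5,7) via y @ 1.4908  # hit
  → r_4 = 1.4908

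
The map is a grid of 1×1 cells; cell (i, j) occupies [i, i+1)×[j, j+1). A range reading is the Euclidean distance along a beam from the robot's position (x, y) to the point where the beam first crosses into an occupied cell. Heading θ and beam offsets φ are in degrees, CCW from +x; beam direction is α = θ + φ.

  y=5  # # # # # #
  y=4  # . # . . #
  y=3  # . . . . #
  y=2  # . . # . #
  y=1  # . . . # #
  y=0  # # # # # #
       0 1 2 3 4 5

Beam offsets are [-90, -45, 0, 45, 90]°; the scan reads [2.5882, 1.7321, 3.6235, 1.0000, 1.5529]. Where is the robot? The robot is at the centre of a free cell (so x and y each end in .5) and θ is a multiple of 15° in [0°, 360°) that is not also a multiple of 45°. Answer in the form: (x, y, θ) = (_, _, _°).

(x, y, θ) = (1.5, 3.5, 15°)

The pose lattice has 13·16 = 208 candidates. Test each by forward raycasting.
  (2.5, 3.5, 195°): beam 1 = 0.5176 ≠ 2.5882 ✗
  (4.5, 3.5, 240°): beam 1 = 1.7321 ≠ 2.5882 ✗
  (1.5, 3.5, 105°): beam 1 = 3.6235 ≠ 2.5882 ✗
  (1.5, 4.5, 345°): beam 1 = 1.9319 ≠ 2.5882 ✗
  …
  (1.5, 3.5, 15°): r_1=2.5882, r_2=1.7321, r_3=3.6235, r_4=1.0000, r_5=1.5529 — all match ✓
Unique over the lattice → pose = (1.5, 3.5, 15°).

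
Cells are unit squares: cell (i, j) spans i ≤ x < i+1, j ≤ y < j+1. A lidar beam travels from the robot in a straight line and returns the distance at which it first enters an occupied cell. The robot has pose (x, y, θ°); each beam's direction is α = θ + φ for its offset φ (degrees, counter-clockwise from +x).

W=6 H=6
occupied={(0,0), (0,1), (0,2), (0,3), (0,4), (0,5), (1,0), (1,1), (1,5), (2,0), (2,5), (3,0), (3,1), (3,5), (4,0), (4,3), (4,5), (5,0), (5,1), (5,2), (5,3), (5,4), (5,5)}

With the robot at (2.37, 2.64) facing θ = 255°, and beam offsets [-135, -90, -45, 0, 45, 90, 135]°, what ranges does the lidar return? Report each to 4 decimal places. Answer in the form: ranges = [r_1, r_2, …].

beam 1: φ=-135°, α=120°
  d=(-0.5000,0.8660)  start (2,2)  tX=0.7400 tY=0.4157  stride 1/|dx|=2.0000 1/|dy|=1.1547
    cross y-line → (2,3), t=0.4157
    cross x-line → (1,3), t=0.7400
    cross y-line → (1,4), t=1.5704
    cross y-line → (1,5), t=2.7251 (wall)
  → r_1 = 2.7251
beam 2: φ=-90°, α=165°
  d=(-0.9659,0.2588)  start (2,2)  tX=0.3831 tY=1.3909  stride 1/|dx|=1.0353 1/|dy|=3.8637
    cross x-line → (1,2), t=0.3831
    cross y-line → (1,3), t=1.3909
    cross x-line → (0,3), t=1.4183 (wall)
  → r_2 = 1.4183
beam 3: φ=-45°, α=210°
  d=(-0.8660,-0.5000)  start (2,2)  tX=0.4272 tY=1.2800  stride 1/|dx|=1.1547 1/|dy|=2.0000
    cross x-line → (1,2), t=0.4272
    cross y-line → (1,1), t=1.2800 (wall)
  → r_3 = 1.2800
beam 4: φ=0°, α=255°
  d=(-0.2588,-0.9659)  start (2,2)  tX=1.4296 tY=0.6626  stride 1/|dx|=3.8637 1/|dy|=1.0353
    cross y-line → (2,1), t=0.6626
    cross x-line → (1,1), t=1.4296 (wall)
  → r_4 = 1.4296
beam 5: φ=45°, α=300°
  d=(0.5000,-0.8660)  start (2,2)  tX=1.2600 tY=0.7390  stride 1/|dx|=2.0000 1/|dy|=1.1547
    cross y-line → (2,1), t=0.7390
    cross x-line → (3,1), t=1.2600 (wall)
  → r_5 = 1.2600
beam 6: φ=90°, α=345°
  d=(0.9659,-0.2588)  start (2,2)  tX=0.6522 tY=2.4728  stride 1/|dx|=1.0353 1/|dy|=3.8637
    cross x-line → (3,2), t=0.6522
    cross x-line → (4,2), t=1.6875
    cross y-line → (4,1), t=2.4728
    cross x-line → (5,1), t=2.7228 (wall)
  → r_6 = 2.7228
beam 7: φ=135°, α=30°
  d=(0.8660,0.5000)  start (2,2)  tX=0.7275 tY=0.7200  stride 1/|dx|=1.1547 1/|dy|=2.0000
    cross y-line → (2,3), t=0.7200
    cross x-line → (3,3), t=0.7275
    cross x-line → (4,3), t=1.8822 (wall)
  → r_7 = 1.8822

ranges = [2.7251, 1.4183, 1.2800, 1.4296, 1.2600, 2.7228, 1.8822]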